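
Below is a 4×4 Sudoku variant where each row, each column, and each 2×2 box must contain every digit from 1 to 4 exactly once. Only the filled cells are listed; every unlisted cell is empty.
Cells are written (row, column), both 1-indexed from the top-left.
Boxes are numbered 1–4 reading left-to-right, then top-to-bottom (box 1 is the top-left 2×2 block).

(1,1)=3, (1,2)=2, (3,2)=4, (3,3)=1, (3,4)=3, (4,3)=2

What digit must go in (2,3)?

Cell (2,3) itself could take any of {3, 4} by direct elimination.
Consider where 3 can go in row 2.
(2,1) is out (column 1 already has a 3).
(2,2) is out (box 1 already has a 3).
(2,4) is out (column 4 already has a 3).
So the only cell in row 2 that can hold 3 is (2,3).
Therefore (2,3) = 3.

3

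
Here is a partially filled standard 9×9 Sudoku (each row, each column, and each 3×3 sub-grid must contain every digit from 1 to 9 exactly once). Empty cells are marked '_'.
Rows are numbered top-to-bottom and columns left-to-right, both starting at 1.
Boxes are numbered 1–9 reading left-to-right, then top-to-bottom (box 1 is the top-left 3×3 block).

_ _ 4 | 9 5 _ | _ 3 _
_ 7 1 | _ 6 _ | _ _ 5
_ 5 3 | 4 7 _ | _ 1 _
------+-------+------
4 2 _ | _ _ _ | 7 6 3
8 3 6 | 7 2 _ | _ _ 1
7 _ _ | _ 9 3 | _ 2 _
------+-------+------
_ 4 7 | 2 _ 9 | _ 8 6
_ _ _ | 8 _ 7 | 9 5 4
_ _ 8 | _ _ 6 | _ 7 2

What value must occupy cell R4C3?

9

Cell R4C3 itself could take any of {5, 9} by direct elimination.
Consider where 9 can go in column 3.
R6C3 is out (row 6 already has a 9).
R8C3 is out (row 8 already has a 9).
So the only cell in column 3 that can hold 9 is R4C3.
Therefore R4C3 = 9.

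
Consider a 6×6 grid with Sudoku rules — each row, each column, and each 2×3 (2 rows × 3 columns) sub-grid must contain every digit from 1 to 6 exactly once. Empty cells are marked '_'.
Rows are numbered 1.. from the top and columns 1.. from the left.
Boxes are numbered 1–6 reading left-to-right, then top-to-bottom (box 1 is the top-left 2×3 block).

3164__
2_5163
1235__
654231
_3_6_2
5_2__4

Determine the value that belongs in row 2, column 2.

Row 2 already contains {1, 2, 3, 5, 6}.
Column 2 already contains {1, 2, 3, 5}.
Its 2×3 block (box 1) already contains {1, 2, 3, 5, 6}.
The only value from 1–6 not eliminated is 4, so row 2, column 2 = 4.

4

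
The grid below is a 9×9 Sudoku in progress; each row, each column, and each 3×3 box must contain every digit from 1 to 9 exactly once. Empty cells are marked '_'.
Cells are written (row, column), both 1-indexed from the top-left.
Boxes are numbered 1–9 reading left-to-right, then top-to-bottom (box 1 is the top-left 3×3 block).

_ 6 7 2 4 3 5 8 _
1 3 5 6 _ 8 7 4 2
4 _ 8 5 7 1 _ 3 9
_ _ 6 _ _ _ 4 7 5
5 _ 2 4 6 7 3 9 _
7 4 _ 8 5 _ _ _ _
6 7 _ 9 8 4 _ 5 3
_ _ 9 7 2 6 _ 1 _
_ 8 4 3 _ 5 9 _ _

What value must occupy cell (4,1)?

8

Cell (4,1) itself could take any of {3, 8, 9} by direct elimination.
Consider where 8 can go in column 1.
(1,1) is out (row 1 already has a 8).
(8,1) is out (box 7 already has a 8).
(9,1) is out (row 9 already has a 8).
So the only cell in column 1 that can hold 8 is (4,1).
Therefore (4,1) = 8.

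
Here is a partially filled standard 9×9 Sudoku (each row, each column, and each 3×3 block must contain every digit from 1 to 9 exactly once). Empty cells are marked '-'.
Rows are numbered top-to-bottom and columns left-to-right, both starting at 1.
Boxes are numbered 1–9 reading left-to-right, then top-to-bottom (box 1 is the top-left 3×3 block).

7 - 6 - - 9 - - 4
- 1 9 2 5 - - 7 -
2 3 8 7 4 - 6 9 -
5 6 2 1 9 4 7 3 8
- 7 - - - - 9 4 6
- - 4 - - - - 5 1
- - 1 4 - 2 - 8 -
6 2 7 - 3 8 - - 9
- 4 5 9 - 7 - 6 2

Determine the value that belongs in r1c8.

2

Cell r1c8 itself could take any of {1, 2} by direct elimination.
Consider where 2 can go in column 8.
r8c8 is out (row 8 already has a 2).
So the only cell in column 8 that can hold 2 is r1c8.
Therefore r1c8 = 2.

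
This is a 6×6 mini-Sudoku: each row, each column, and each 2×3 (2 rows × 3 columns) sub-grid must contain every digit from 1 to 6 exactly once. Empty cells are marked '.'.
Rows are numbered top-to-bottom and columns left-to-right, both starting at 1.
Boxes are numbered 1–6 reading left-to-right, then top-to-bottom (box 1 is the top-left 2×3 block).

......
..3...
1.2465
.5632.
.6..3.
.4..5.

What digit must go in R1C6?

3

Cell R1C6 itself could take any of {1, 2, 3, 4, 6} by direct elimination.
Consider where 3 can go in row 1.
R1C1 is out (box 1 already has a 3).
R1C2 is out (box 1 already has a 3).
R1C3 is out (column 3 already has a 3).
R1C4 is out (column 4 already has a 3).
R1C5 is out (column 5 already has a 3).
So the only cell in row 1 that can hold 3 is R1C6.
Therefore R1C6 = 3.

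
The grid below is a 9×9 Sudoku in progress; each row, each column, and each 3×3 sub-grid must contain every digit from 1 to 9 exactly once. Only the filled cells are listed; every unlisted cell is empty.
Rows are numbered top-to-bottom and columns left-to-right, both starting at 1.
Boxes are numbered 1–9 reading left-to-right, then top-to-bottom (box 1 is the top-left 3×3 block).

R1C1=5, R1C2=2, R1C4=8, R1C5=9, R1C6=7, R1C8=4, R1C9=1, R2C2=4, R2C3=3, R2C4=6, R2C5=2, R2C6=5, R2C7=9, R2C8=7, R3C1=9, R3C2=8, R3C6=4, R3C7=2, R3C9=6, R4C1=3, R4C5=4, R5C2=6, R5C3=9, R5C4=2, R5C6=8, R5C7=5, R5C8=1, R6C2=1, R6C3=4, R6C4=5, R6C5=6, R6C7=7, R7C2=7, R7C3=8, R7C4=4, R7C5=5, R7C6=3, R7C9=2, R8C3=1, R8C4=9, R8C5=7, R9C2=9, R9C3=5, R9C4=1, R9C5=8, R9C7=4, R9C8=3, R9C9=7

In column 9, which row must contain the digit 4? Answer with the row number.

5

Consider where 4 can go in column 9.
R2C9 is out (row 2 already has a 4).
R4C9 is out (row 4 already has a 4).
R6C9 is out (row 6 already has a 4).
R8C9 is out (box 9 already has a 4).
So the only cell in column 9 that can hold 4 is R5C9.
That is row 5.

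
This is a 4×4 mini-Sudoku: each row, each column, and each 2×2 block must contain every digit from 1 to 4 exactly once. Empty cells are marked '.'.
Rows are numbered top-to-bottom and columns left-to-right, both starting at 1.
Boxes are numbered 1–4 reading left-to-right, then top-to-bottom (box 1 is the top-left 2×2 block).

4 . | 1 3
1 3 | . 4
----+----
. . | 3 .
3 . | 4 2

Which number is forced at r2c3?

2

Row 2 already contains {1, 3, 4}.
Column 3 already contains {1, 3, 4}.
Its 2×2 block (box 2) already contains {1, 3, 4}.
The only value from 1–4 not eliminated is 2, so r2c3 = 2.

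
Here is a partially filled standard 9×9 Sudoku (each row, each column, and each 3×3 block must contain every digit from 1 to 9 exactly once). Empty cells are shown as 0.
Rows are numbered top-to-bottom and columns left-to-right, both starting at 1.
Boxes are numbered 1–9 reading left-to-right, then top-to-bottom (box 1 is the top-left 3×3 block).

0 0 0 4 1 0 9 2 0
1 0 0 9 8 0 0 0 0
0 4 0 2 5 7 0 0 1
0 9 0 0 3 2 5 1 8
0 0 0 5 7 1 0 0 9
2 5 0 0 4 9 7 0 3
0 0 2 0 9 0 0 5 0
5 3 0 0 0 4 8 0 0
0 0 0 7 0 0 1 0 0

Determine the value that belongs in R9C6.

5

Cell R9C6 itself could take any of {3, 5, 6, 8} by direct elimination.
Consider where 5 can go in column 6.
R1C6 is out (box 2 already has a 5).
R2C6 is out (box 2 already has a 5).
R7C6 is out (row 7 already has a 5).
So the only cell in column 6 that can hold 5 is R9C6.
Therefore R9C6 = 5.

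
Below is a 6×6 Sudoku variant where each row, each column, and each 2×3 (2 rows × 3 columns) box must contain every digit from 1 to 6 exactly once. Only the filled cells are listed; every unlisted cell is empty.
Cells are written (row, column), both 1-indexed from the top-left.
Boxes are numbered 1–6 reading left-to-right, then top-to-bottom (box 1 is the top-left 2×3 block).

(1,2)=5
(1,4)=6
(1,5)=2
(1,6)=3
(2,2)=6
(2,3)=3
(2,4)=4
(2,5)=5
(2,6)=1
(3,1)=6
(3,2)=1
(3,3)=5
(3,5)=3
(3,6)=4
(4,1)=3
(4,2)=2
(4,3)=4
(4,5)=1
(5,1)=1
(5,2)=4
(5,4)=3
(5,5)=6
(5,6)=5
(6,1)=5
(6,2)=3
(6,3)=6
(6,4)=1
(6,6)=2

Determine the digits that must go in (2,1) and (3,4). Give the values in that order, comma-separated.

2,2

For (2,1):
  Row 2 already contains {1, 3, 4, 5, 6}.
  Column 1 already contains {1, 3, 5, 6}.
  Its 2×3 block (box 1) already contains {3, 5, 6}.
  The only value from 1–6 not eliminated is 2, so (2,1) = 2.
For (3,4):
  Row 3 already contains {1, 3, 4, 5, 6}.
  Column 4 already contains {1, 3, 4, 6}.
  Its 2×3 block (box 4) already contains {1, 3, 4}.
  The only value from 1–6 not eliminated is 2, so (3,4) = 2.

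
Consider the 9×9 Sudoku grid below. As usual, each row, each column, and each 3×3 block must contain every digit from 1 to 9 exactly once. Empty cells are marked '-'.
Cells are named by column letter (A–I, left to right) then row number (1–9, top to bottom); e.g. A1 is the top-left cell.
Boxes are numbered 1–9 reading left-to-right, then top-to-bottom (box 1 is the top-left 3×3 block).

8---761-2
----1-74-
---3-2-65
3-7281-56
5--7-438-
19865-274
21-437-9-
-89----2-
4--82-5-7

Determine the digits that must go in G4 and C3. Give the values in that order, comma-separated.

For G4:
  Row 4 already contains {1, 2, 3, 5, 6, 7, 8}.
  Column G already contains {1, 2, 3, 5, 7}.
  Its 3×3 block (box 6) already contains {2, 3, 4, 5, 6, 7, 8}.
  The only value from 1–9 not eliminated is 9, so G4 = 9.
For C3:
  Consider where 1 can go in row 3.
  A3 is out (column A already has a 1).
  B3 is out (column B already has a 1).
  E3 is out (column E already has a 1).
  G3 is out (column G already has a 1).
  So the only cell in row 3 that can hold 1 is C3.
  So C3 = 1.

9,1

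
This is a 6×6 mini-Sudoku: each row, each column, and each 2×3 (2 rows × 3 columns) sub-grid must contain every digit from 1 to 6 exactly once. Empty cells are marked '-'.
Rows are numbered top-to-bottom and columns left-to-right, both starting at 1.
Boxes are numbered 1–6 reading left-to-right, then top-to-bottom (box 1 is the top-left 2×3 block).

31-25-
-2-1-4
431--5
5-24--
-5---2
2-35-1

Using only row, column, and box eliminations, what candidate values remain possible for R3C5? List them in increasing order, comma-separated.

2,6

Row 3 already contains {1, 3, 4, 5}.
Column 5 already contains {5}.
Its 2×3 block (box 4) already contains {4, 5}.
Removing those from 1–6 leaves {2, 6} as the candidates for R3C5.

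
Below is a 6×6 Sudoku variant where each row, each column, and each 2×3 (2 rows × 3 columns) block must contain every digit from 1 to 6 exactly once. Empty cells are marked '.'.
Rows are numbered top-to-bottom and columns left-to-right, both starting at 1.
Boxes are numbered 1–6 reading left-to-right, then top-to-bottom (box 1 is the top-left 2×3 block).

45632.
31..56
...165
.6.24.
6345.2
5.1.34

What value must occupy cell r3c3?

Cell r3c3 itself could take any of {2, 3} by direct elimination.
Consider where 3 can go in row 3.
r3c1 is out (column 1 already has a 3).
r3c2 is out (column 2 already has a 3).
So the only cell in row 3 that can hold 3 is r3c3.
Therefore r3c3 = 3.

3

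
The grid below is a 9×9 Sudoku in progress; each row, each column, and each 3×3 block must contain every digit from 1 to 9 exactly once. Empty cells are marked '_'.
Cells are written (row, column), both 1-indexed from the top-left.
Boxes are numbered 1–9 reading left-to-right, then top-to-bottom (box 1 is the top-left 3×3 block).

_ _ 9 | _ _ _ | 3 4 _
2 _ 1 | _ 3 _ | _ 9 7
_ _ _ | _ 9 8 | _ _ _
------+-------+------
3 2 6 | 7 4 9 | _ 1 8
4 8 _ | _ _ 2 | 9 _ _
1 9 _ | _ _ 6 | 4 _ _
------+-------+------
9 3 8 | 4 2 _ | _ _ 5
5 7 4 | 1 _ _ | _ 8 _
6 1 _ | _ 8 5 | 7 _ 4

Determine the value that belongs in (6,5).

5

Row 6 already contains {1, 4, 6, 9}.
Column 5 already contains {2, 3, 4, 8, 9}.
Its 3×3 block (box 5) already contains {2, 4, 6, 7, 9}.
The only value from 1–9 not eliminated is 5, so (6,5) = 5.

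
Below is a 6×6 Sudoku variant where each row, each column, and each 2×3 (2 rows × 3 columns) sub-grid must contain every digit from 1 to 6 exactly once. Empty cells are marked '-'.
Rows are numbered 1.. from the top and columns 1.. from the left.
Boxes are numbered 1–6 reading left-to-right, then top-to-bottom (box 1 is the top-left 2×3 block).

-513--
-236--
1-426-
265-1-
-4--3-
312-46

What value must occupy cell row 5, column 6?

2

Cell row 5, column 6 itself could take any of {1, 2, 5} by direct elimination.
Consider where 2 can go in row 5.
row 5, column 1 is out (column 1 already has a 2).
row 5, column 3 is out (column 3 already has a 2).
row 5, column 4 is out (column 4 already has a 2).
So the only cell in row 5 that can hold 2 is row 5, column 6.
Therefore row 5, column 6 = 2.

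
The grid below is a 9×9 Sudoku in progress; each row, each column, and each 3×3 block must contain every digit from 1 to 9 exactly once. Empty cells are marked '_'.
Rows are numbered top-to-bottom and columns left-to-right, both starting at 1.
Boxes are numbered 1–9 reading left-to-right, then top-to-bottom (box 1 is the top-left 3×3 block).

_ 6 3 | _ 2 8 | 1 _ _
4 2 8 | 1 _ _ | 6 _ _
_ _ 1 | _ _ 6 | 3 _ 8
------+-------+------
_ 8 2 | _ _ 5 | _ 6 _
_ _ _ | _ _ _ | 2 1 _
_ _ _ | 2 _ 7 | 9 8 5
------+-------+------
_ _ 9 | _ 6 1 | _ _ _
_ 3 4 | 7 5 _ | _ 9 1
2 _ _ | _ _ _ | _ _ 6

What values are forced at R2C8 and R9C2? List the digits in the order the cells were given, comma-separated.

5,1

For R2C8:
  Consider where 5 can go in row 2.
  R2C5 is out (column 5 already has a 5).
  R2C6 is out (column 6 already has a 5).
  R2C9 is out (column 9 already has a 5).
  So the only cell in row 2 that can hold 5 is R2C8.
  So R2C8 = 5.
For R9C2:
  Consider where 1 can go in box 7.
  R7C1 is out (row 7 already has a 1).
  R7C2 is out (row 7 already has a 1).
  R8C1 is out (row 8 already has a 1).
  R9C3 is out (column 3 already has a 1).
  So the only cell in box 7 that can hold 1 is R9C2.
  So R9C2 = 1.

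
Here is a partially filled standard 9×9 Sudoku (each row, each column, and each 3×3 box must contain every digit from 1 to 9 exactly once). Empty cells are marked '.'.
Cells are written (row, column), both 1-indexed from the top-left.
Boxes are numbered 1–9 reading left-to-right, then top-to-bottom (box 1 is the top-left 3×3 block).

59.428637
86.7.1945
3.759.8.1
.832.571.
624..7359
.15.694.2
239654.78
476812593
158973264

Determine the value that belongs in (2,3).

2

Row 2 already contains {1, 4, 5, 6, 7, 8, 9}.
Column 3 already contains {3, 4, 5, 6, 7, 8, 9}.
Its 3×3 block (box 1) already contains {3, 5, 6, 7, 8, 9}.
The only value from 1–9 not eliminated is 2, so (2,3) = 2.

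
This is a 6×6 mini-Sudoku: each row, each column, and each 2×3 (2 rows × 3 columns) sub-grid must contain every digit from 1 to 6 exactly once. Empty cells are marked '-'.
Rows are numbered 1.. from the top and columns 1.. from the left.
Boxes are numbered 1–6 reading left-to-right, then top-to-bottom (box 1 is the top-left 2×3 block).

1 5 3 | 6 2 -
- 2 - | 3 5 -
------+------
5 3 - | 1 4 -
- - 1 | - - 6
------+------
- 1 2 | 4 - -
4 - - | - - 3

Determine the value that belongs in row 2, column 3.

4

Cell row 2, column 3 itself could take any of {4, 6} by direct elimination.
Consider where 4 can go in box 1.
row 2, column 1 is out (column 1 already has a 4).
So the only cell in box 1 that can hold 4 is row 2, column 3.
Therefore row 2, column 3 = 4.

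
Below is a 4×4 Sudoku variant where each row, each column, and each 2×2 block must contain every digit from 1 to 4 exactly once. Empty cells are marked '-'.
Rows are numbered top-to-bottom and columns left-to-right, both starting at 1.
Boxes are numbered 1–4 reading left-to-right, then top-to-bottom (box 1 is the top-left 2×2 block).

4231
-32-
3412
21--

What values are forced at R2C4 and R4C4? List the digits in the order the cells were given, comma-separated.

For R2C4:
  Row 2 already contains {2, 3}.
  Column 4 already contains {1, 2}.
  Its 2×2 block (box 2) already contains {1, 2, 3}.
  The only value from 1–4 not eliminated is 4, so R2C4 = 4.
For R4C4:
  Consider where 3 can go in column 4.
  R2C4 is out (row 2 already has a 3).
  So the only cell in column 4 that can hold 3 is R4C4.
  So R4C4 = 3.

4,3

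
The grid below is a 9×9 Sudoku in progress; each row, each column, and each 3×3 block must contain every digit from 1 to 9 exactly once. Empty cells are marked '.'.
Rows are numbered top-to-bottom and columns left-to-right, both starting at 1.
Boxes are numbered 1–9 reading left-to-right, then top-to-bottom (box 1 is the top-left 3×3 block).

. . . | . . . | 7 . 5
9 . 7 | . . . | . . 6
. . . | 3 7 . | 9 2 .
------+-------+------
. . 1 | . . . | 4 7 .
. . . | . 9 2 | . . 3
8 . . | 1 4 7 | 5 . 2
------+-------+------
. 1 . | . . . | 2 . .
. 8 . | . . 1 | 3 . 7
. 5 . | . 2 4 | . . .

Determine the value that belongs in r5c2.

7

Cell r5c2 itself could take any of {4, 6, 7} by direct elimination.
Consider where 7 can go in column 2.
r1c2 is out (row 1 already has a 7).
r2c2 is out (row 2 already has a 7).
r3c2 is out (row 3 already has a 7).
r4c2 is out (row 4 already has a 7).
r6c2 is out (row 6 already has a 7).
So the only cell in column 2 that can hold 7 is r5c2.
Therefore r5c2 = 7.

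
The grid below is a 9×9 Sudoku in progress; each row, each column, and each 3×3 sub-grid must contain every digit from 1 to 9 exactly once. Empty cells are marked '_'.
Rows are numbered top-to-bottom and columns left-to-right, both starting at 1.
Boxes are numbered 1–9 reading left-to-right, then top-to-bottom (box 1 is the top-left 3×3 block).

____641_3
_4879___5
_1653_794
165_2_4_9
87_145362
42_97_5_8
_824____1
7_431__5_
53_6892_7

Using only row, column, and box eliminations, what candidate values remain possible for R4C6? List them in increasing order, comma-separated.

3,8

Row 4 already contains {1, 2, 4, 5, 6, 9}.
Column 6 already contains {4, 5, 9}.
Its 3×3 block (box 5) already contains {1, 2, 4, 5, 7, 9}.
Removing those from 1–9 leaves {3, 8} as the candidates for R4C6.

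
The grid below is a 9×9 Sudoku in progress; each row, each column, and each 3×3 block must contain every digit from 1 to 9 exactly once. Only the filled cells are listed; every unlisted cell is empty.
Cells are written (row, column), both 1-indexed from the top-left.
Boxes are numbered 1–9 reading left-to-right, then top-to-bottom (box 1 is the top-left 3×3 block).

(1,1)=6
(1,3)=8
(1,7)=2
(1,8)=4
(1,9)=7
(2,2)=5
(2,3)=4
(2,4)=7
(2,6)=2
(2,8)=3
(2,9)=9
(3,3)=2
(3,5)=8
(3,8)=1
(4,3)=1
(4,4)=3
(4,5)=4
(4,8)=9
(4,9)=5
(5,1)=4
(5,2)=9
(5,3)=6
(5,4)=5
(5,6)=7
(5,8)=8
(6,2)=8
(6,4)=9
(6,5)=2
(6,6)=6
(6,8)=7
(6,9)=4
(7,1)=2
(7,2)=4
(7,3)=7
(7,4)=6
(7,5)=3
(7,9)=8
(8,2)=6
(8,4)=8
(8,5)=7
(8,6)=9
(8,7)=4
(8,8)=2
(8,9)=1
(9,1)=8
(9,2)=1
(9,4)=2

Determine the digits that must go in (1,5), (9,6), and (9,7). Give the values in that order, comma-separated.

9,4,7

For (1,5):
  Consider where 9 can go in row 1.
  (1,2) is out (column 2 already has a 9).
  (1,4) is out (column 4 already has a 9).
  (1,6) is out (column 6 already has a 9).
  So the only cell in row 1 that can hold 9 is (1,5).
  So (1,5) = 9.
For (9,6):
  Consider where 4 can go in row 9.
  (9,3) is out (column 3 already has a 4).
  (9,5) is out (column 5 already has a 4).
  (9,7) is out (column 7 already has a 4).
  (9,8) is out (column 8 already has a 4).
  (9,9) is out (column 9 already has a 4).
  So the only cell in row 9 that can hold 4 is (9,6).
  So (9,6) = 4.
For (9,7):
  Consider where 7 can go in column 7.
  (2,7) is out (row 2 already has a 7). (3,7) is out (box 3 already has a 7). (4,7) is out (box 6 already has a 7). (5,7) is out (row 5 already has a 7). The remaining empty cells in column 7 are similarly blocked.
  So the only cell in column 7 that can hold 7 is (9,7).
  So (9,7) = 7.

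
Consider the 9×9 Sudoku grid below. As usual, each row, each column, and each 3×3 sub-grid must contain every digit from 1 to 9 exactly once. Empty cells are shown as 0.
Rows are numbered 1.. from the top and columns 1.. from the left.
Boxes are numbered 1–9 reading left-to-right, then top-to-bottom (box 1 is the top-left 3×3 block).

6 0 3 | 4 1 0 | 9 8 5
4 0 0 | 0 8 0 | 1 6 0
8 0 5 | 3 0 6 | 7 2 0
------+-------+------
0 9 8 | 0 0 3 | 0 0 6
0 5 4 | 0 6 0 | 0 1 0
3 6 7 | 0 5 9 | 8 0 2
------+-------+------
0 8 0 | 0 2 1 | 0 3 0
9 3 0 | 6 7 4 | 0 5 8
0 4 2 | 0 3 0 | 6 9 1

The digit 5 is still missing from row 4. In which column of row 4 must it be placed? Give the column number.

7

Consider where 5 can go in row 4.
row 4, column 1 is out (box 4 already has a 5).
row 4, column 4 is out (box 5 already has a 5).
row 4, column 5 is out (column 5 already has a 5).
row 4, column 8 is out (column 8 already has a 5).
So the only cell in row 4 that can hold 5 is row 4, column 7.
That is column 7.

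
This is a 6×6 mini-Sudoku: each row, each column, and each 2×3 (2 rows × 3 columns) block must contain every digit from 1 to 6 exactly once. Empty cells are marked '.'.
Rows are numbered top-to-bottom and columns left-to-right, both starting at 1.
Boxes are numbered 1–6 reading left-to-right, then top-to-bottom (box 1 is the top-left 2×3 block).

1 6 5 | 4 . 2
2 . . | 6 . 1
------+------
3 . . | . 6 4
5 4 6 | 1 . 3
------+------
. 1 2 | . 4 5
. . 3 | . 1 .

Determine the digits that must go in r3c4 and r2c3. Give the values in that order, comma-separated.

For r3c4:
  Consider where 5 can go in row 3.
  r3c2 is out (box 3 already has a 5).
  r3c3 is out (column 3 already has a 5).
  So the only cell in row 3 that can hold 5 is r3c4.
  So r3c4 = 5.
For r2c3:
  Row 2 already contains {1, 2, 6}.
  Column 3 already contains {2, 3, 5, 6}.
  Its 2×3 block (box 1) already contains {1, 2, 5, 6}.
  The only value from 1–6 not eliminated is 4, so r2c3 = 4.

5,4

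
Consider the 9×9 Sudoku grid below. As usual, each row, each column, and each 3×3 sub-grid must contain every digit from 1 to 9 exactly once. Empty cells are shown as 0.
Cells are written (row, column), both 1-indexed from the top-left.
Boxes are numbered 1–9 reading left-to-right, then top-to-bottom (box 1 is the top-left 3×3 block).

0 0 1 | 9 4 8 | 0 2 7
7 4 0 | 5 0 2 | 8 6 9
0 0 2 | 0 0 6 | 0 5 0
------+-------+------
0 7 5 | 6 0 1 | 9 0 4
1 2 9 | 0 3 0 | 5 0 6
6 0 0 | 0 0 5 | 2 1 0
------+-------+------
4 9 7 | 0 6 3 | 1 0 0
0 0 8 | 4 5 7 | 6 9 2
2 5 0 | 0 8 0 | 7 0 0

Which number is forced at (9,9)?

3

Row 9 already contains {2, 5, 7, 8}.
Column 9 already contains {2, 4, 6, 7, 9}.
Its 3×3 block (box 9) already contains {1, 2, 6, 7, 9}.
The only value from 1–9 not eliminated is 3, so (9,9) = 3.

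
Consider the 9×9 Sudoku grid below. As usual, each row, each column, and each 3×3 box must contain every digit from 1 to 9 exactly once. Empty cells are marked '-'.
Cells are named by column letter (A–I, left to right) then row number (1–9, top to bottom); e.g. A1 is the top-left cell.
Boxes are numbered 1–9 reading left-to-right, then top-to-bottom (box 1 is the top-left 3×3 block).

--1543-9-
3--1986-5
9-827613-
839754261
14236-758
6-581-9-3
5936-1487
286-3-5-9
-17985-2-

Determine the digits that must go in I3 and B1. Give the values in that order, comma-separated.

For I3:
  Row 3 already contains {1, 2, 3, 6, 7, 8, 9}.
  Column I already contains {1, 3, 5, 7, 8, 9}.
  Its 3×3 block (box 3) already contains {1, 3, 5, 6, 9}.
  The only value from 1–9 not eliminated is 4, so I3 = 4.
For B1:
  Consider where 6 can go in row 1.
  A1 is out (column A already has a 6).
  G1 is out (column G already has a 6).
  I1 is out (box 3 already has a 6).
  So the only cell in row 1 that can hold 6 is B1.
  So B1 = 6.

4,6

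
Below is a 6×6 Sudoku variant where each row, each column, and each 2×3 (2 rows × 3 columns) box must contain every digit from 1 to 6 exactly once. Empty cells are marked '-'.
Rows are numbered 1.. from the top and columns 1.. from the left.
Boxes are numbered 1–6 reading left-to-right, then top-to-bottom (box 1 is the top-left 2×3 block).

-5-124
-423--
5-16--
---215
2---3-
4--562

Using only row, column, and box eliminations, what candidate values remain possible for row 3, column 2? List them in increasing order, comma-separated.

2,3

Row 3 already contains {1, 5, 6}.
Column 2 already contains {4, 5}.
Its 2×3 block (box 3) already contains {1, 5}.
Removing those from 1–6 leaves {2, 3} as the candidates for row 3, column 2.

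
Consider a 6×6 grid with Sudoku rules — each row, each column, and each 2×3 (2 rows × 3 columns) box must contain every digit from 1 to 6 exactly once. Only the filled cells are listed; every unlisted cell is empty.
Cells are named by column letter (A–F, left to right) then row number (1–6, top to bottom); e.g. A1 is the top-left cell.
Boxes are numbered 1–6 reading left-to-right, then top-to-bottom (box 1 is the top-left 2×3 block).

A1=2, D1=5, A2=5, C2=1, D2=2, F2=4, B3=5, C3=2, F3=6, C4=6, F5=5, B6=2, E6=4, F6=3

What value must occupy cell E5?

Cell E5 itself could take any of {1, 2, 6} by direct elimination.
Consider where 2 can go in box 6.
D5 is out (column D already has a 2).
D6 is out (row 6 already has a 2).
So the only cell in box 6 that can hold 2 is E5.
Therefore E5 = 2.

2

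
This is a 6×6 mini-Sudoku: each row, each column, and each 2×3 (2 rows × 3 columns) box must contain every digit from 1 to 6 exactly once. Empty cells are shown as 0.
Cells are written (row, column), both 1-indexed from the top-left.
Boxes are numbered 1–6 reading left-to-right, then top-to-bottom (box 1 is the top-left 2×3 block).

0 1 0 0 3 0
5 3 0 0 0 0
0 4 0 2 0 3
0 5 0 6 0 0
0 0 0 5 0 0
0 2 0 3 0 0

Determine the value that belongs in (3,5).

5

Cell (3,5) itself could take any of {1, 5} by direct elimination.
Consider where 5 can go in column 5.
(2,5) is out (row 2 already has a 5).
(4,5) is out (row 4 already has a 5).
(5,5) is out (row 5 already has a 5).
(6,5) is out (box 6 already has a 5).
So the only cell in column 5 that can hold 5 is (3,5).
Therefore (3,5) = 5.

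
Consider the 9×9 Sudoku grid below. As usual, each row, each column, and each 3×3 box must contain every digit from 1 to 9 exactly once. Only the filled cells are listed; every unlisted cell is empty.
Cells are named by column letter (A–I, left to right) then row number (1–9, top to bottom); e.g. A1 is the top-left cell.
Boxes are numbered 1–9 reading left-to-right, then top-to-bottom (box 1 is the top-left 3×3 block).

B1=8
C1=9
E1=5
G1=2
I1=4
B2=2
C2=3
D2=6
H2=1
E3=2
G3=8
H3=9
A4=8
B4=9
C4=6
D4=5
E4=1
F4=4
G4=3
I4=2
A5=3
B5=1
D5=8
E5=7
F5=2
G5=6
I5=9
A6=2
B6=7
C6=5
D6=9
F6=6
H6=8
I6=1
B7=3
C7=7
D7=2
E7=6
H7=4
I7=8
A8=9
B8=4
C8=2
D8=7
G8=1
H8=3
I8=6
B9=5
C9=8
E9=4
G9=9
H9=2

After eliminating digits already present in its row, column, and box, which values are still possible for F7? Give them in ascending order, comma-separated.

Row 7 already contains {2, 3, 4, 6, 7, 8}.
Column F already contains {2, 4, 6}.
Its 3×3 block (box 8) already contains {2, 4, 6, 7}.
Removing those from 1–9 leaves {1, 5, 9} as the candidates for F7.

1,5,9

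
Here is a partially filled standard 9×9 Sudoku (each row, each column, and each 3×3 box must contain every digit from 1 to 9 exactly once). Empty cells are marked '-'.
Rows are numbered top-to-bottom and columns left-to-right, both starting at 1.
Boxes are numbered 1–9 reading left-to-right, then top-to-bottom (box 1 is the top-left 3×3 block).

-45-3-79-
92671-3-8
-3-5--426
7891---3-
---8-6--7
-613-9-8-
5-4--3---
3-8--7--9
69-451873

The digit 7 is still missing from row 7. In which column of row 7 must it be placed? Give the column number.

Consider where 7 can go in row 7.
R7C4 is out (column 4 already has a 7).
R7C5 is out (box 8 already has a 7).
R7C7 is out (column 7 already has a 7).
R7C8 is out (column 8 already has a 7).
R7C9 is out (column 9 already has a 7).
So the only cell in row 7 that can hold 7 is R7C2.
That is column 2.

2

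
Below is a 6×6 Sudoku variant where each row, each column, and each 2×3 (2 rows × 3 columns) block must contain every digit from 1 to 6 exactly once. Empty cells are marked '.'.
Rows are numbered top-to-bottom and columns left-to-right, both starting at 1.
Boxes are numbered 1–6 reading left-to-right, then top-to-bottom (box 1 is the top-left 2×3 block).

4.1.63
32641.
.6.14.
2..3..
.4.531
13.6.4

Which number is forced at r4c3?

Cell r4c3 itself could take any of {4, 5} by direct elimination.
Consider where 4 can go in row 4.
r4c2 is out (column 2 already has a 4).
r4c5 is out (column 5 already has a 4).
r4c6 is out (column 6 already has a 4).
So the only cell in row 4 that can hold 4 is r4c3.
Therefore r4c3 = 4.

4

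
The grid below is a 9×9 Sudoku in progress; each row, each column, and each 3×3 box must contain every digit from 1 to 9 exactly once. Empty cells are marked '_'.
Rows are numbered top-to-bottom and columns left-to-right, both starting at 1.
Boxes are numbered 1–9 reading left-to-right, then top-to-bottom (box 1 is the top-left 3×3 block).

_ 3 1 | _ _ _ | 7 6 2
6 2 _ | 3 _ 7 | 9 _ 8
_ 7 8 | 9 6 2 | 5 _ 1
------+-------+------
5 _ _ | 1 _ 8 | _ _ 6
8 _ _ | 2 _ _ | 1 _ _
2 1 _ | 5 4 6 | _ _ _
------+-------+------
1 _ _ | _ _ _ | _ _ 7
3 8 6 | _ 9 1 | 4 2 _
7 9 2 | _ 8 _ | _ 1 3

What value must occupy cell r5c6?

9

Cell r5c6 itself could take any of {3, 9} by direct elimination.
Consider where 9 can go in column 6.
r1c6 is out (box 2 already has a 9).
r7c6 is out (box 8 already has a 9).
r9c6 is out (row 9 already has a 9).
So the only cell in column 6 that can hold 9 is r5c6.
Therefore r5c6 = 9.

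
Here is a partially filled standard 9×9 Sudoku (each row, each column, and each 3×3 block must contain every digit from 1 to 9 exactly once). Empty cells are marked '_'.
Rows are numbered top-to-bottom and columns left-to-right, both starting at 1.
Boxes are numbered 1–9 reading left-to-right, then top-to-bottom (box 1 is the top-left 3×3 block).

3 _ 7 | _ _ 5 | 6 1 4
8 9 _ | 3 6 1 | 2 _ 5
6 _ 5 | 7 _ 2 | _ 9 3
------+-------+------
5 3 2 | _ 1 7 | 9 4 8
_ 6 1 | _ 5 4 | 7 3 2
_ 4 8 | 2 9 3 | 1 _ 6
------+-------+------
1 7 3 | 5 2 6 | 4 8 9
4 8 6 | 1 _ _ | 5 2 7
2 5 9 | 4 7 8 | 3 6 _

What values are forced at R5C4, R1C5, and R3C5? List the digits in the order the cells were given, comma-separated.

For R5C4:
  Row 5 already contains {1, 2, 3, 4, 5, 6, 7}.
  Column 4 already contains {1, 2, 3, 4, 5, 7}.
  Its 3×3 block (box 5) already contains {1, 2, 3, 4, 5, 7, 9}.
  The only value from 1–9 not eliminated is 8, so R5C4 = 8.
For R1C5:
  Row 1 already contains {1, 3, 4, 5, 6, 7}.
  Column 5 already contains {1, 2, 5, 6, 7, 9}.
  Its 3×3 block (box 2) already contains {1, 2, 3, 5, 6, 7}.
  The only value from 1–9 not eliminated is 8, so R1C5 = 8.
For R3C5:
  Consider where 4 can go in box 2.
  R1C4 is out (row 1 already has a 4).
  R1C5 is out (row 1 already has a 4).
  So the only cell in box 2 that can hold 4 is R3C5.
  So R3C5 = 4.

8,8,4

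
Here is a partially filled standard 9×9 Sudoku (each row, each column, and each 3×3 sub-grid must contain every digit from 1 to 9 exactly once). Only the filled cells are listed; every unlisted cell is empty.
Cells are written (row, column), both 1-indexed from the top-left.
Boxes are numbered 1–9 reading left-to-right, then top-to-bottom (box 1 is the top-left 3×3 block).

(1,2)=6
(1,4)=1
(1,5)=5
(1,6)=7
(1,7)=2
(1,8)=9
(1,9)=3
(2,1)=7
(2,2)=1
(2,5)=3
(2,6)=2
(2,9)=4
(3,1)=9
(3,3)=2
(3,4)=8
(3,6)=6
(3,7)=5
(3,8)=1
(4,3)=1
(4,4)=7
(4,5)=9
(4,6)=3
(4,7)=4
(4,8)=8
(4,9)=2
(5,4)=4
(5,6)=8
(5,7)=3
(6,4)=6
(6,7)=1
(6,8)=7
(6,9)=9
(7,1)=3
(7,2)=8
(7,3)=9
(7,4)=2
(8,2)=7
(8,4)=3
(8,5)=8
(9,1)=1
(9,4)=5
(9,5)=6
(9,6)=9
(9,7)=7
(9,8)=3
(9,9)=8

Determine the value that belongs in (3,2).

3

Cell (3,2) itself could take any of {3, 4} by direct elimination.
Consider where 3 can go in row 3.
(3,5) is out (column 5 already has a 3).
(3,9) is out (column 9 already has a 3).
So the only cell in row 3 that can hold 3 is (3,2).
Therefore (3,2) = 3.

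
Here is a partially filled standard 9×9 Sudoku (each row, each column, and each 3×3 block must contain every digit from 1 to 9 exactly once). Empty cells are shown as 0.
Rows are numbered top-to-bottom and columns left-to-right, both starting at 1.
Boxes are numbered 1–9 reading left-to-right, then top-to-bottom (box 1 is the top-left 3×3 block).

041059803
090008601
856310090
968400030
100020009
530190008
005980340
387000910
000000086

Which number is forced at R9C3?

Cell R9C3 itself could take any of {2, 4, 9} by direct elimination.
Consider where 9 can go in row 9.
R9C1 is out (column 1 already has a 9). R9C2 is out (column 2 already has a 9). R9C4 is out (column 4 already has a 9). R9C5 is out (column 5 already has a 9). The remaining empty cells in row 9 are similarly blocked.
So the only cell in row 9 that can hold 9 is R9C3.
Therefore R9C3 = 9.

9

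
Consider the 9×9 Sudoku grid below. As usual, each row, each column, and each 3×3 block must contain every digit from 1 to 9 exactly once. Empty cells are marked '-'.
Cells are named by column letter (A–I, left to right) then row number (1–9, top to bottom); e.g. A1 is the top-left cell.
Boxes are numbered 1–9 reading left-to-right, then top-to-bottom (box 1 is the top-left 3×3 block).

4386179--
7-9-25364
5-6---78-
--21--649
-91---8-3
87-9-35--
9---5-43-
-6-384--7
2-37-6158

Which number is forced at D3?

Row 3 already contains {5, 6, 7, 8}.
Column D already contains {1, 3, 6, 7, 9}.
Its 3×3 block (box 2) already contains {1, 2, 5, 6, 7}.
The only value from 1–9 not eliminated is 4, so D3 = 4.

4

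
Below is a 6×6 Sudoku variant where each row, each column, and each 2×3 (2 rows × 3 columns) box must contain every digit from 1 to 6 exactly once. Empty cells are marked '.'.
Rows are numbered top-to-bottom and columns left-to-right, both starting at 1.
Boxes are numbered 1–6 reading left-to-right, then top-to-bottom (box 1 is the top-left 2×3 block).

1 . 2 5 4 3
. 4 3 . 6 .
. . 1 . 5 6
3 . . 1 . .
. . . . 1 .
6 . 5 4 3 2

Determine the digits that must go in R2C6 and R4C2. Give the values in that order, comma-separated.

1,5

For R2C6:
  Row 2 already contains {3, 4, 6}.
  Column 6 already contains {2, 3, 6}.
  Its 2×3 block (box 2) already contains {3, 4, 5, 6}.
  The only value from 1–6 not eliminated is 1, so R2C6 = 1.
For R4C2:
  Consider where 5 can go in row 4.
  R4C3 is out (column 3 already has a 5).
  R4C5 is out (column 5 already has a 5).
  R4C6 is out (box 4 already has a 5).
  So the only cell in row 4 that can hold 5 is R4C2.
  So R4C2 = 5.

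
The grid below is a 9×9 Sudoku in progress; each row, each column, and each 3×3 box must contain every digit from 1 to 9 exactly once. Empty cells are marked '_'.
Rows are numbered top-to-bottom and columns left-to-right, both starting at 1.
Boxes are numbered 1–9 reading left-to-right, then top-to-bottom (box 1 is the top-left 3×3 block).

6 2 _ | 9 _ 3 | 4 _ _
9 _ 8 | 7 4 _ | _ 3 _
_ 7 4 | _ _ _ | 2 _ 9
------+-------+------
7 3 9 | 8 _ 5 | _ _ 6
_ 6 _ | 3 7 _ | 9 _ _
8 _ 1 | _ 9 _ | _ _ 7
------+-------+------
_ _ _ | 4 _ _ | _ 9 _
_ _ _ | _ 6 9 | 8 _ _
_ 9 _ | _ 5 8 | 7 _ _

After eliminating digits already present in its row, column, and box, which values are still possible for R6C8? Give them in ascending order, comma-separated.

Row 6 already contains {1, 7, 8, 9}.
Column 8 already contains {3, 9}.
Its 3×3 block (box 6) already contains {6, 7, 9}.
Removing those from 1–9 leaves {2, 4, 5} as the candidates for R6C8.

2,4,5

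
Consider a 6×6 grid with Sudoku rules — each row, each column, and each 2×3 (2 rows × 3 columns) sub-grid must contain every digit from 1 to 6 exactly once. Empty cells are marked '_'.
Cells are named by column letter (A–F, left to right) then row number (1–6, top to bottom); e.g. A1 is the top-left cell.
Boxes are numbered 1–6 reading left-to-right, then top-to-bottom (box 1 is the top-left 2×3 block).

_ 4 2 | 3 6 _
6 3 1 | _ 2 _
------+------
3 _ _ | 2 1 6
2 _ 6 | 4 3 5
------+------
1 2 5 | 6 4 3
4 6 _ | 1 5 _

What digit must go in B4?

Row 4 already contains {2, 3, 4, 5, 6}.
Column B already contains {2, 3, 4, 6}.
Its 2×3 block (box 3) already contains {2, 3, 6}.
The only value from 1–6 not eliminated is 1, so B4 = 1.

1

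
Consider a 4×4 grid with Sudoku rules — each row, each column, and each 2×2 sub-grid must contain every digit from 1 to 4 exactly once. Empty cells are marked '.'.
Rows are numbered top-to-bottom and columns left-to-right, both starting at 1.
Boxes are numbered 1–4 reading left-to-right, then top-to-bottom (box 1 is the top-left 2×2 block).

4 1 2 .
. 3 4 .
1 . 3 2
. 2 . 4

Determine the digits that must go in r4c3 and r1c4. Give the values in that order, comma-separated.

For r4c3:
  Row 4 already contains {2, 4}.
  Column 3 already contains {2, 3, 4}.
  Its 2×2 block (box 4) already contains {2, 3, 4}.
  The only value from 1–4 not eliminated is 1, so r4c3 = 1.
For r1c4:
  Row 1 already contains {1, 2, 4}.
  Column 4 already contains {2, 4}.
  Its 2×2 block (box 2) already contains {2, 4}.
  The only value from 1–4 not eliminated is 3, so r1c4 = 3.

1,3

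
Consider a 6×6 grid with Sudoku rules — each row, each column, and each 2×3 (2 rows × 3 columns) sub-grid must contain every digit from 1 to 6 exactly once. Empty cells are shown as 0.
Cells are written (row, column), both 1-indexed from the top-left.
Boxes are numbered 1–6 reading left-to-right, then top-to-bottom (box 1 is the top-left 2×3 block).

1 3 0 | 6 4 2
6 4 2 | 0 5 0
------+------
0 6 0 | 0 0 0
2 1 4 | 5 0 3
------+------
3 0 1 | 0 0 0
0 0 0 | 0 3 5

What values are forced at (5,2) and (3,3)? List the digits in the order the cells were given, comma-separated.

For (5,2):
  Consider where 5 can go in box 5.
  (6,1) is out (row 6 already has a 5).
  (6,2) is out (row 6 already has a 5).
  (6,3) is out (row 6 already has a 5).
  So the only cell in box 5 that can hold 5 is (5,2).
  So (5,2) = 5.
For (3,3):
  Consider where 3 can go in row 3.
  (3,1) is out (column 1 already has a 3).
  (3,4) is out (box 4 already has a 3).
  (3,5) is out (column 5 already has a 3).
  (3,6) is out (column 6 already has a 3).
  So the only cell in row 3 that can hold 3 is (3,3).
  So (3,3) = 3.

5,3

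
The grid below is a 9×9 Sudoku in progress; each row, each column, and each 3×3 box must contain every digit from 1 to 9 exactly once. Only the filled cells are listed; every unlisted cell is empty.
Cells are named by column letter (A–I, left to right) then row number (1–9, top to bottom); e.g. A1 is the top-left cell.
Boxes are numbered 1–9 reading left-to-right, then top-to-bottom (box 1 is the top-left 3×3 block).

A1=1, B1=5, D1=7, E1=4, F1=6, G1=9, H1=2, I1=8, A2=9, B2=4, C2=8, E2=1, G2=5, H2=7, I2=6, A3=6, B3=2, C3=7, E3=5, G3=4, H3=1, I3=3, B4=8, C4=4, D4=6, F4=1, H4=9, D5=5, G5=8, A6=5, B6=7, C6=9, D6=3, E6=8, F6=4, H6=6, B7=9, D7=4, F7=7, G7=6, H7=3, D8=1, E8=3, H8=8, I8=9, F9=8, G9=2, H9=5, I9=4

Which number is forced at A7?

Cell A7 itself could take any of {2, 8} by direct elimination.
Consider where 8 can go in box 7.
C7 is out (column C already has a 8). A8 is out (row 8 already has a 8). B8 is out (row 8 already has a 8). C8 is out (row 8 already has a 8). The remaining empty cells in box 7 are similarly blocked.
So the only cell in box 7 that can hold 8 is A7.
Therefore A7 = 8.

8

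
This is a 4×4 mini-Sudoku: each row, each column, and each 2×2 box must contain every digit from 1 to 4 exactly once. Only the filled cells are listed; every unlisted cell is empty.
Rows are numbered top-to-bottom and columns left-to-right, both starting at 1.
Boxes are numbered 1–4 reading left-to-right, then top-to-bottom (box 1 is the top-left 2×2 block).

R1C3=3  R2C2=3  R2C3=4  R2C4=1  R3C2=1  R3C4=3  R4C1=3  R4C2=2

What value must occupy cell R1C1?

1

Cell R1C1 itself could take any of {1, 2, 4} by direct elimination.
Consider where 1 can go in column 1.
R2C1 is out (row 2 already has a 1).
R3C1 is out (row 3 already has a 1).
So the only cell in column 1 that can hold 1 is R1C1.
Therefore R1C1 = 1.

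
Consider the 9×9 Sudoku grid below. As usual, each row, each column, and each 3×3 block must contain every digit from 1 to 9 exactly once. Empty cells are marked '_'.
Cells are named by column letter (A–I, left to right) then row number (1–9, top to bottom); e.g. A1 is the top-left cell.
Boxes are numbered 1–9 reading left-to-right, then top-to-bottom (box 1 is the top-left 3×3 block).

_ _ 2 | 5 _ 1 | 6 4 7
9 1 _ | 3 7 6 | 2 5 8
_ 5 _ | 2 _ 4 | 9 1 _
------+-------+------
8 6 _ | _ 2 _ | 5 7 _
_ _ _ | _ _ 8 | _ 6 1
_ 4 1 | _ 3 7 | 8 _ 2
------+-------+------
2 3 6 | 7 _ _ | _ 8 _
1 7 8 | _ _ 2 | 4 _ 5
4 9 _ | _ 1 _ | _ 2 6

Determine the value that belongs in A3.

6

Cell A3 itself could take any of {3, 6, 7} by direct elimination.
Consider where 6 can go in column A.
A1 is out (row 1 already has a 6).
A5 is out (row 5 already has a 6).
A6 is out (box 4 already has a 6).
So the only cell in column A that can hold 6 is A3.
Therefore A3 = 6.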